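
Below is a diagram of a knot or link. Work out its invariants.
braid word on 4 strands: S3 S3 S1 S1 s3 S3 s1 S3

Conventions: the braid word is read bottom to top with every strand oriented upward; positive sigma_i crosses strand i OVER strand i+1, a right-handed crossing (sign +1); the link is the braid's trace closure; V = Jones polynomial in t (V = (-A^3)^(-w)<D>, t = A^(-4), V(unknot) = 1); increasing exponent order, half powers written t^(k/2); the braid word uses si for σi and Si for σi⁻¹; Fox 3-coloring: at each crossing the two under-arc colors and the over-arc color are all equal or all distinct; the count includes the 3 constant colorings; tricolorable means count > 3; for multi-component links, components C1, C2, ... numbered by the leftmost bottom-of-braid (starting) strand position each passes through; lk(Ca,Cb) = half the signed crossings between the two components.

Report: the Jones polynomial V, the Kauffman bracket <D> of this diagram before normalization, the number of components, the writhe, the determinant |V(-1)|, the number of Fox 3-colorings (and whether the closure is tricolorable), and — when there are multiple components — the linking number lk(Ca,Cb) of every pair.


V = t^(-9/2) - t^(-5/2) - t^(-3/2) - t^(-1/2)
<D> = -A^-10 - A^-6 - A^-2 + A^6 (w = -4)
2 components over 8 crossings, w = -4
lk(C1,C2): 0
27 Fox colorings among 3^8, |V(-1)| = 0: tricolorable
why: det 0 = |V(-1)|; divisible by 3, so tricolorable


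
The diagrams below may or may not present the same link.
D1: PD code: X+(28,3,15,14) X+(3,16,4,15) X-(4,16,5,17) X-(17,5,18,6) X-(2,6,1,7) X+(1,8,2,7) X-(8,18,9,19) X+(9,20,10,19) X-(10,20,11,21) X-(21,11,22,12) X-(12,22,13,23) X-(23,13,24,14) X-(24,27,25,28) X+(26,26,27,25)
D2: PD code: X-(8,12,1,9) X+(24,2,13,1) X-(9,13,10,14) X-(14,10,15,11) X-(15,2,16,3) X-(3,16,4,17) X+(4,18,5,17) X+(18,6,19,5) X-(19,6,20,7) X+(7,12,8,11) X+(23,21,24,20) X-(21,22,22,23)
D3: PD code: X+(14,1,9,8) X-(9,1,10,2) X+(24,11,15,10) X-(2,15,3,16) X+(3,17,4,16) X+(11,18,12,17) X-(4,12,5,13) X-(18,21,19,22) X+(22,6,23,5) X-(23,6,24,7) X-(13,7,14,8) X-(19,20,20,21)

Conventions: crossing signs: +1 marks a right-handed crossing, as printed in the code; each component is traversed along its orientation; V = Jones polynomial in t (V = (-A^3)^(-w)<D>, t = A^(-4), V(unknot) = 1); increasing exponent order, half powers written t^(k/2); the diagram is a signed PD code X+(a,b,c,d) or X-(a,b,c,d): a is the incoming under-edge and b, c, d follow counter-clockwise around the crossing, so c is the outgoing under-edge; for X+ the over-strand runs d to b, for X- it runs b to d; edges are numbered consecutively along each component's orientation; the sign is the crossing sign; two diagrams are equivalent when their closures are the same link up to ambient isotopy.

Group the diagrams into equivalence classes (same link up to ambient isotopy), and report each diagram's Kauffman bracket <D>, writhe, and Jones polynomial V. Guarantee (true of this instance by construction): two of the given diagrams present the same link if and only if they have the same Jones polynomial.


equivalence classes: {D1} | {D2} | {D3}
D1 (bracket A^-8 + A^-4 + 1 + A^12; 14 crossings at w = -4): V = t^-6 + t^-3 + t^-2 + t^-1
D2 (bracket A^-6 + A^-2 + A^2 + A^6; 12 crossings at w = -2): V = t^-3 + t^-2 + t^-1 + 1
D3 (bracket A^-14 + 2A^-6 + A^2; 12 crossings at w = -2): V = t^-2 + 2 + t^2
key observation: 3 values of V(t) split the 3 diagrams


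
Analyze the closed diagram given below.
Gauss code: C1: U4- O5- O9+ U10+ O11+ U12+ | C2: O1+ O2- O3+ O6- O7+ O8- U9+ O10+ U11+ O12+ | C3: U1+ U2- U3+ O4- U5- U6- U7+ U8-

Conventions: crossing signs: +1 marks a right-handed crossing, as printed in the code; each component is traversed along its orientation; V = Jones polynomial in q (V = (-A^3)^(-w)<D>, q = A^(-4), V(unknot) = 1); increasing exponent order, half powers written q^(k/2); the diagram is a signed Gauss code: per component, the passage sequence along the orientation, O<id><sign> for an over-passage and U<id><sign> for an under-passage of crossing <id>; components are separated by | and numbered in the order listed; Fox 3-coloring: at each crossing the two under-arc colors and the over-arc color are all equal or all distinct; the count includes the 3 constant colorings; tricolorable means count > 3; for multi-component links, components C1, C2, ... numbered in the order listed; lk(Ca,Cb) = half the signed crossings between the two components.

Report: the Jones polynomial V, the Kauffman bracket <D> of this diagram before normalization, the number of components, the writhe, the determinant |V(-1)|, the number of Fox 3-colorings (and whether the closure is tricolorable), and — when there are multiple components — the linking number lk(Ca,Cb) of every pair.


Jones polynomial: V(q) = q^-1 + 2q - q^2 + 2q^3 - q^4 + q^5
<D> = A^-14 - A^-10 + 2A^-6 - A^-2 + 2A^2 + A^10; writhe +2
components 3, writhe +2 (12 crossings)
linking number lk(C1,C2) = +2
lk(C1,C3): -1
lk(C2,C3) = 0
3-colorings: 3 of 3^12, det 8 — not tricolorable
note: the 3 component pairs carry total linking +1


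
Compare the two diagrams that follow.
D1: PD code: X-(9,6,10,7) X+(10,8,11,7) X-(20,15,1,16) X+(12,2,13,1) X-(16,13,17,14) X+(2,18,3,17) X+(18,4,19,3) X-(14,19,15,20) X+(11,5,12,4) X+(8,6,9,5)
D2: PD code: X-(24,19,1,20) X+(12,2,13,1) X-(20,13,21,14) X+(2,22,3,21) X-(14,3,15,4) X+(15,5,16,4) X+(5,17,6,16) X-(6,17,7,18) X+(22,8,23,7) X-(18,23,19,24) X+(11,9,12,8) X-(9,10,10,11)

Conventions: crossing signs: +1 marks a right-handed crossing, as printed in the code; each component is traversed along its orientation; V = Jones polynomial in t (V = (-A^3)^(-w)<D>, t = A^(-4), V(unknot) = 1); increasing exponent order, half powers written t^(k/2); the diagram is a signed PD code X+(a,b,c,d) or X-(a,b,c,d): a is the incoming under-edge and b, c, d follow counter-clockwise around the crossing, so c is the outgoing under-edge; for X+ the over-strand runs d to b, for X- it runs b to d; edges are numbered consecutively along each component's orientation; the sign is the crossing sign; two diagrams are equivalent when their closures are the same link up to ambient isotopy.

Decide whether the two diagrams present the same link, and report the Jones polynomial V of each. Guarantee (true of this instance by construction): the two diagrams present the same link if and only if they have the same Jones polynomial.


equivalent: yes
D1 (bracket -A^-6 + 2A^-2 - 2A^2 + 3A^6 - 2A^10 + 2A^14 - A^18; 10 crossings at w = +2): V = -t^-3 + 2t^-2 - 2t^-1 + 3 - 2t + 2t^2 - t^3
V(D2) = -t^-3 + 2t^-2 - 2t^-1 + 3 - 2t + 2t^2 - t^3  [12 crossings, <D> = -A^-12 + 2A^-8 - 2A^-4 + 3 - 2A^4 + 2A^8 - A^12, w = 0]
observation: all 2 diagrams share one V(t), hence one class


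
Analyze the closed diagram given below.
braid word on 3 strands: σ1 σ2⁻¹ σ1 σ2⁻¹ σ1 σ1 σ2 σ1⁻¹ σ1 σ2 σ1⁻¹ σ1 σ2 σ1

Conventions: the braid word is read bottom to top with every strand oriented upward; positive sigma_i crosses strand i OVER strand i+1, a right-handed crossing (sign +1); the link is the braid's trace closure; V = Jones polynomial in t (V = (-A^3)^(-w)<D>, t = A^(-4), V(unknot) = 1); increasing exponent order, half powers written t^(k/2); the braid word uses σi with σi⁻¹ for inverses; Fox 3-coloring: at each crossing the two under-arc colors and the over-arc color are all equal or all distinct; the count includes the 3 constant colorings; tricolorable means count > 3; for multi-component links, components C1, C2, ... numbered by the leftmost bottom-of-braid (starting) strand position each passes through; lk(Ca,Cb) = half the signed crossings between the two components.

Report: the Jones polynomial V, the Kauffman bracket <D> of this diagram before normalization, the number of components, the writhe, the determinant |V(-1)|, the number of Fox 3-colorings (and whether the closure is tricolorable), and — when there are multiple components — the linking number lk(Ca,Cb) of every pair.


V(t) = 2t^2 - 4t^3 + 7t^4 - 8t^5 + 9t^6 - 8t^7 + 6t^8 - 4t^9 + t^10
bracket: A^-22 - 4A^-18 + 6A^-14 - 8A^-10 + 9A^-6 - 8A^-2 + 7A^2 - 4A^6 + 2A^10, w = +6
1 component, writhe +6, over 14 crossings
det 49, colorings 3 of 3^14 — not tricolorable
observation: V spans 8 powers of t: at least 8 crossings in any diagram


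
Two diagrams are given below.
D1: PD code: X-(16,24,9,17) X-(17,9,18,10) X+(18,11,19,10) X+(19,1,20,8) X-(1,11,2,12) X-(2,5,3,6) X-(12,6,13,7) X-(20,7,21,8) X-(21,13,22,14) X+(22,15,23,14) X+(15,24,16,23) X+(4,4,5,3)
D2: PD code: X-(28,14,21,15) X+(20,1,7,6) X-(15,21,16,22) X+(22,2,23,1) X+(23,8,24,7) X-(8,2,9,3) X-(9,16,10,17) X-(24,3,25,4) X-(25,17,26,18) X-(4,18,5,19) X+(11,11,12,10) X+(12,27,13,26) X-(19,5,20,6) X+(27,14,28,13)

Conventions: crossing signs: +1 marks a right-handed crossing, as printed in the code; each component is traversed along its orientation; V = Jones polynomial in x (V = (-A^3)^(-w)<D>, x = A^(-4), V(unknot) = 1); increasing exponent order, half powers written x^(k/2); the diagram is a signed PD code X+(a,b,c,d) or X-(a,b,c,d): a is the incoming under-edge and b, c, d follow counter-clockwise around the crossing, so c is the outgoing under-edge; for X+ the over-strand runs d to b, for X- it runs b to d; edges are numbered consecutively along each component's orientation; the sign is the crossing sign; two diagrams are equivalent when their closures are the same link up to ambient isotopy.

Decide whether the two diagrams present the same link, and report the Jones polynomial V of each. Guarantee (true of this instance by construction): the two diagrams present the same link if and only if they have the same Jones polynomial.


equivalent: yes
D1 (bracket A^-6 + A^-2 + A^2 + A^6; 12 crossings at w = -2): V = x^-3 + x^-2 + x^-1 + 1
D2 (bracket A^-6 + A^-2 + A^2 + A^6; 14 crossings at w = -2): V = x^-3 + x^-2 + x^-1 + 1
key observation: Reidemeister moves carry D1 (12 crossings) to D2 (14)


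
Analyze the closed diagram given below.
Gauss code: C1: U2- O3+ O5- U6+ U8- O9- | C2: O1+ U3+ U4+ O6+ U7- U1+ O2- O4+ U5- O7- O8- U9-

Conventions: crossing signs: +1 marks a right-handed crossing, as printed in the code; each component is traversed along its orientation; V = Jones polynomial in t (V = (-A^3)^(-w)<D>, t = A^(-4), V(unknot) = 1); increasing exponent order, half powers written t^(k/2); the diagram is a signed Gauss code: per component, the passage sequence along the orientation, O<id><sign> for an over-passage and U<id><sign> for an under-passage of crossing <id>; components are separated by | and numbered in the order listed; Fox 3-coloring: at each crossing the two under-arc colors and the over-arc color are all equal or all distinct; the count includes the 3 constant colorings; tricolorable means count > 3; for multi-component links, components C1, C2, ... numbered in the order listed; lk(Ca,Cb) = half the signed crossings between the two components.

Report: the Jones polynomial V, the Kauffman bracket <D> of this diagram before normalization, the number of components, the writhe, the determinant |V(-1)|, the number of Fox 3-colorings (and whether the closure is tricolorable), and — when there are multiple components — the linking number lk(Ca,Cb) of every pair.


V = -t^(-9/2) + 2t^(-7/2) - 3t^(-5/2) + 3t^(-3/2) - 4t^(-1/2) + 2t^(1/2) - 2t^(3/2) + t^(5/2)
<D> = -A^-13 + 2A^-9 - 2A^-5 + 4A^-1 - 3A^3 + 3A^7 - 2A^11 + A^15 (w = -1)
2 components over 9 crossings, w = -1
lk(C1,C2): -1
9 Fox colorings among 3^9, |V(-1)| = 18: tricolorable
why: w = -1 (over 9 crossings) is diagram-only; (-A^3)^(1) removes it from V


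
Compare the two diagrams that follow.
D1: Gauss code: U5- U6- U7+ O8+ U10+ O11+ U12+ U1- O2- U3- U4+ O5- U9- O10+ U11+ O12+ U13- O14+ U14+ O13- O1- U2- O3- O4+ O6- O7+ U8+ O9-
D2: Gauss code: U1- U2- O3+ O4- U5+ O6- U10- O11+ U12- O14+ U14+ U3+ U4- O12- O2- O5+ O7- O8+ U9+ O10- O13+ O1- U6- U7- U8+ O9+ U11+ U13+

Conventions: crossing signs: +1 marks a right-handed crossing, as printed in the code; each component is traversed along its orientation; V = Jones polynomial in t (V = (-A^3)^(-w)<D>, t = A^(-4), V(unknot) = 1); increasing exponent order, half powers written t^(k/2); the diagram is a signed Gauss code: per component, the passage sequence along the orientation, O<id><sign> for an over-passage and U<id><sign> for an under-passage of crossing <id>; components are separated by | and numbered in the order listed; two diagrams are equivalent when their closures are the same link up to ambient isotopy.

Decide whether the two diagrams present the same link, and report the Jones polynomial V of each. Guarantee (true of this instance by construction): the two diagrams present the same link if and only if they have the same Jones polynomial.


same link: yes
V(D1) = t^-2 - t^-1 + 1 - t + t^2  [14 crossings, <D> = A^-8 - A^-4 + 1 - A^4 + A^8, w = 0]
V(D2) = t^-2 - t^-1 + 1 - t + t^2  [14 crossings, <D> = A^-8 - A^-4 + 1 - A^4 + A^8, w = 0]
insight: Reidemeister moves carry D1 (14 crossings) to D2 (14)


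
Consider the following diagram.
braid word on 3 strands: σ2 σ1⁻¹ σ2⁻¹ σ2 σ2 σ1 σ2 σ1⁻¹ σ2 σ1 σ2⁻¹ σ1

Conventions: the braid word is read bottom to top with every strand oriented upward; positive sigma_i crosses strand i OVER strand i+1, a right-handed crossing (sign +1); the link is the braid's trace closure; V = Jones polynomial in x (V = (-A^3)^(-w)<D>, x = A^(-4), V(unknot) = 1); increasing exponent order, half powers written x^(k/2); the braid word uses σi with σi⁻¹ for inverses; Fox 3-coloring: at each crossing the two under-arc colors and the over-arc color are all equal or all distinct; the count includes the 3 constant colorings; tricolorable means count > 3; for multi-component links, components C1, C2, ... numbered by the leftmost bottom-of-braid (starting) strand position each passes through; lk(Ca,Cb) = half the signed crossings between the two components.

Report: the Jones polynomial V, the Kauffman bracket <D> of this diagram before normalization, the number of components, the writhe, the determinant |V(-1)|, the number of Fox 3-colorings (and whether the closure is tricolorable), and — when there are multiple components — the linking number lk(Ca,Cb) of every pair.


V(x) = x - x^2 + 2x^3 - x^4 + x^5 - x^6
bracket: -A^-12 + A^-8 - A^-4 + 2 - A^4 + A^8, w = +4
1 component, writhe +4, over 12 crossings
det 7, colorings 3 of 3^12 — not tricolorable
observation: V spans 5 powers of x: at least 5 crossings in any diagram


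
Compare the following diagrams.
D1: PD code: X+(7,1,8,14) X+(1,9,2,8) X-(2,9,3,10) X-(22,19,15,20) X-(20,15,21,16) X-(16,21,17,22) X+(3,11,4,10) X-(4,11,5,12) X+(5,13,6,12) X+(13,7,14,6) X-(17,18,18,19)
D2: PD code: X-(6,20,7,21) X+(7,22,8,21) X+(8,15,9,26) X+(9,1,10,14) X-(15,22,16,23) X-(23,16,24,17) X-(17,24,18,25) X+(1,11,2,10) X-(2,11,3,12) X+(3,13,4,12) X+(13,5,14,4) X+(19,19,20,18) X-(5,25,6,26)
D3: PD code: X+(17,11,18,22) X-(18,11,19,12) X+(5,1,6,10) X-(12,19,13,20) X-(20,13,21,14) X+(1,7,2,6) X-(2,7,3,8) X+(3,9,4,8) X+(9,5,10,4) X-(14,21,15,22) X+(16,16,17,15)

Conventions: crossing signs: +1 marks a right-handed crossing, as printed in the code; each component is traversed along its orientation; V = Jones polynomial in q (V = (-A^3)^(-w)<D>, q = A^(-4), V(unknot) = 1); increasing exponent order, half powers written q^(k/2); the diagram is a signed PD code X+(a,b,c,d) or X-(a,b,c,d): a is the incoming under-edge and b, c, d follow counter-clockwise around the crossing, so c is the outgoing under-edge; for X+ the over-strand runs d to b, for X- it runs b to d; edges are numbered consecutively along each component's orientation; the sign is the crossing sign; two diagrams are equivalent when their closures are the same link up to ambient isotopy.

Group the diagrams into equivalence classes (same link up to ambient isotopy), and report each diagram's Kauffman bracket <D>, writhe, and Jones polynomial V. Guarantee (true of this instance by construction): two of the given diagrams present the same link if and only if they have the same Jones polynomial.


equivalence classes: {D1, D2, D3}
D1 (bracket -A^-17 + 2A^-5 + 2A^-1 - A^11; 11 crossings at w = -1): V = q^(-7/2) - 2q^(-1/2) - 2q^(1/2) + q^(7/2)
D2 (bracket -A^-11 + 2A + 2A^5 - A^17; 13 crossings at w = +1): V = q^(-7/2) - 2q^(-1/2) - 2q^(1/2) + q^(7/2)
V(D3) = q^(-7/2) - 2q^(-1/2) - 2q^(1/2) + q^(7/2)  [11 crossings, <D> = -A^-11 + 2A + 2A^5 - A^17, w = +1]
key observation: one V(q) for all 3 diagrams — one class (guaranteed)


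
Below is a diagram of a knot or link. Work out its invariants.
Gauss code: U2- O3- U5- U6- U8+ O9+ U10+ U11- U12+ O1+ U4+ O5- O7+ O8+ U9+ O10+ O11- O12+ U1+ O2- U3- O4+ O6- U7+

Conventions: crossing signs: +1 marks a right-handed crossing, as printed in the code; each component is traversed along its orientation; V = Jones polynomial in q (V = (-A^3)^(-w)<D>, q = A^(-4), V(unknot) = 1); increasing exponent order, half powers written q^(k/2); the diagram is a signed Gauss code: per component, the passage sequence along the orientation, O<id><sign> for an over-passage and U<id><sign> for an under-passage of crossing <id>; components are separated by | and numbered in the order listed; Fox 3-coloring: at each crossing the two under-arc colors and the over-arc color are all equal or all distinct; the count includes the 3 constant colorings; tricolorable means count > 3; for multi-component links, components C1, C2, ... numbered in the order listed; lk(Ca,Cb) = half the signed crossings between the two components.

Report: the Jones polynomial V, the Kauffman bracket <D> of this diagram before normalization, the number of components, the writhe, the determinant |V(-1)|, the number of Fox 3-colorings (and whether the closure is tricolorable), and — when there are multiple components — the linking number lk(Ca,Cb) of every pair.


Jones polynomial: V(q) = -q^-2 + 2q^-1 - 3 + 5q - 4q^2 + 5q^3 - 4q^4 + 2q^5 - q^6
<D> = -A^-18 + 2A^-14 - 4A^-10 + 5A^-6 - 4A^-2 + 5A^2 - 3A^6 + 2A^10 - A^14; writhe +2
components 1, writhe +2 (12 crossings)
3-colorings: 9 of 3^12, det 27 — tricolorable
note: the span of V is 8, forcing >= 8 crossings in any diagram


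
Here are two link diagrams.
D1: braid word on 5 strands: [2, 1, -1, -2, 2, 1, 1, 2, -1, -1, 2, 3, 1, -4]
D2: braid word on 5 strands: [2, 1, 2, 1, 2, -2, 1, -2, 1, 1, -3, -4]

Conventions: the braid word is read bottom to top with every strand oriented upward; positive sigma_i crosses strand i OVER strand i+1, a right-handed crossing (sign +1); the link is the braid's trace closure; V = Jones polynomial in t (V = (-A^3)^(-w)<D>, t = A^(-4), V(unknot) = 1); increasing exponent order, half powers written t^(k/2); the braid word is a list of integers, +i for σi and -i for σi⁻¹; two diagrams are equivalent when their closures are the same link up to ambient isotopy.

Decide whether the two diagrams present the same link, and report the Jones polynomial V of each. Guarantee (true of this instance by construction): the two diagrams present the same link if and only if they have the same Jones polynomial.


same link: no
V(D1) = t - t^2 + 2t^3 - t^4 + t^5 - t^6  [14 crossings, <D> = -A^-12 + A^-8 - A^-4 + 2 - A^4 + A^8, w = +4]
V(D2) = t^2 + 2t^4 - 2t^5 + t^6 - 2t^7 + t^8  (w +4, c 12, <D> = A^-20 - 2A^-16 + A^-12 - 2A^-8 + 2A^-4 + A^4)
note: 2 classes among 2 diagrams; unequal V(t) rules out equality


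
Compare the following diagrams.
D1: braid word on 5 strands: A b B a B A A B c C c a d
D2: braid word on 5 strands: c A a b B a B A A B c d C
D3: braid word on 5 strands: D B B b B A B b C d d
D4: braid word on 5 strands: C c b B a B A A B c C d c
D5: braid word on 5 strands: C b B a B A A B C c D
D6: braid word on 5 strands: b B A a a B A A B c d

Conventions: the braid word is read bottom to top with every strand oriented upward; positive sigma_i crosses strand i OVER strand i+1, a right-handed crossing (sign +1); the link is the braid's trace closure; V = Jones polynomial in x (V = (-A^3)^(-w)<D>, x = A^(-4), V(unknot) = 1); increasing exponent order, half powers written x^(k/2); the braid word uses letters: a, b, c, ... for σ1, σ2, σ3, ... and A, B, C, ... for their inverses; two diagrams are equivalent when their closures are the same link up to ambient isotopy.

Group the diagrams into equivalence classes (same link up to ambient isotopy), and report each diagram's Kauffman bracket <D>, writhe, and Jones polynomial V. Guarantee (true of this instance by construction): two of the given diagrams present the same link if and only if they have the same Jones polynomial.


equivalence classes: {D1, D2, D4, D5, D6} | {D3}
D1 (bracket A^-1 - A^3 + A^7 + A^15; 13 crossings at w = -1): V = -x^(-9/2) - x^(-5/2) + x^(-3/2) - x^(-1/2)
V(D2) = -x^(-9/2) - x^(-5/2) + x^(-3/2) - x^(-1/2)  [13 crossings, <D> = A^-1 - A^3 + A^7 + A^15, w = -1]
V(D3) = -x^(-5/2) - x^(-1/2)  (w -3, c 11, <D> = A^-7 + A)
V(D4) = -x^(-9/2) - x^(-5/2) + x^(-3/2) - x^(-1/2)  (w -1, c 13, <D> = A^-1 - A^3 + A^7 + A^15)
D5 (bracket A^-13 - A^-9 + A^-5 + A^3; 11 crossings at w = -5): V = -x^(-9/2) - x^(-5/2) + x^(-3/2) - x^(-1/2)
V(D6) = -x^(-9/2) - x^(-5/2) + x^(-3/2) - x^(-1/2)  (w -1, c 11, <D> = A^-1 - A^3 + A^7 + A^15)
observation: V(x) takes 2 values over 6 diagrams, fixing the grouping


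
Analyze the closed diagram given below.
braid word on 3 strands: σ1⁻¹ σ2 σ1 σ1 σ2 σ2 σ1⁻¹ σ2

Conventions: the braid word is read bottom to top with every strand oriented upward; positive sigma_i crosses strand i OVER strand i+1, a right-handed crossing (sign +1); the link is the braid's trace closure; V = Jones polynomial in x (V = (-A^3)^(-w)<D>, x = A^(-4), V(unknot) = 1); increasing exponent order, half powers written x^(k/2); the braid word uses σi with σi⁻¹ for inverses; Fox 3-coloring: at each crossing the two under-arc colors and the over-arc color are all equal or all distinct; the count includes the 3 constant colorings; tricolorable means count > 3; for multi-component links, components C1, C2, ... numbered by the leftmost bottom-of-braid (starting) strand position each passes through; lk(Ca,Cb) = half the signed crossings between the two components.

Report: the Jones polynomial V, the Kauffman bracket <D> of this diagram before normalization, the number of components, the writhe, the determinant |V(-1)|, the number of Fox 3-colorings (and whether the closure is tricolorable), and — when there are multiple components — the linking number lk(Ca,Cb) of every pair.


Jones polynomial: V(x) = 2x - 2x^2 + 3x^3 - 3x^4 + 2x^5 - 2x^6 + x^7
<D> = A^-16 - 2A^-12 + 2A^-8 - 3A^-4 + 3 - 2A^4 + 2A^8; writhe +4
components 1, writhe +4 (8 crossings)
3-colorings: 9 of 3^8, det 15 — tricolorable
note: |V(-1)| = 15: so tricolorable, since 3 divides 15


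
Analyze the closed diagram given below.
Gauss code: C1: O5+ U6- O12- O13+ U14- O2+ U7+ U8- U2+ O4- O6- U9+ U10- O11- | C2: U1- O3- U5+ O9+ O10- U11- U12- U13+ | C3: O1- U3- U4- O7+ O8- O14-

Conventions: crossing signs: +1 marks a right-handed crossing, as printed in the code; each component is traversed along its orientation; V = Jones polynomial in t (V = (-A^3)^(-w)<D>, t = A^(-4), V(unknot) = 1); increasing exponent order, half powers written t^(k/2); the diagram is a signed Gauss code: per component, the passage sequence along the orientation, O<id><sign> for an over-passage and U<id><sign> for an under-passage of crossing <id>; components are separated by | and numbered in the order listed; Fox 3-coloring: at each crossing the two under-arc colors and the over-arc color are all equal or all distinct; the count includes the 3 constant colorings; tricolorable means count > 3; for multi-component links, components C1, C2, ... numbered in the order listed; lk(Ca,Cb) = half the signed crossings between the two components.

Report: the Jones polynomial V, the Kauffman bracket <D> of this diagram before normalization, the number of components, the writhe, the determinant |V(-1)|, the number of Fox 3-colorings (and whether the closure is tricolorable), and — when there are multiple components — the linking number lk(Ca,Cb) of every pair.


V(t) = t^-5 + 2t^-3 + t^-1
bracket: A^-8 + 2 + A^8, w = -4
3 components, writhe -4, over 14 crossings
lk(C1,C2) = 0
linking number lk(C1,C3) = -1
lk(C2,C3): -1
det 4, colorings 3 of 3^14 — not tricolorable
observation: det 4 = |V(-1)|; not divisible by 3, so not tricolorable


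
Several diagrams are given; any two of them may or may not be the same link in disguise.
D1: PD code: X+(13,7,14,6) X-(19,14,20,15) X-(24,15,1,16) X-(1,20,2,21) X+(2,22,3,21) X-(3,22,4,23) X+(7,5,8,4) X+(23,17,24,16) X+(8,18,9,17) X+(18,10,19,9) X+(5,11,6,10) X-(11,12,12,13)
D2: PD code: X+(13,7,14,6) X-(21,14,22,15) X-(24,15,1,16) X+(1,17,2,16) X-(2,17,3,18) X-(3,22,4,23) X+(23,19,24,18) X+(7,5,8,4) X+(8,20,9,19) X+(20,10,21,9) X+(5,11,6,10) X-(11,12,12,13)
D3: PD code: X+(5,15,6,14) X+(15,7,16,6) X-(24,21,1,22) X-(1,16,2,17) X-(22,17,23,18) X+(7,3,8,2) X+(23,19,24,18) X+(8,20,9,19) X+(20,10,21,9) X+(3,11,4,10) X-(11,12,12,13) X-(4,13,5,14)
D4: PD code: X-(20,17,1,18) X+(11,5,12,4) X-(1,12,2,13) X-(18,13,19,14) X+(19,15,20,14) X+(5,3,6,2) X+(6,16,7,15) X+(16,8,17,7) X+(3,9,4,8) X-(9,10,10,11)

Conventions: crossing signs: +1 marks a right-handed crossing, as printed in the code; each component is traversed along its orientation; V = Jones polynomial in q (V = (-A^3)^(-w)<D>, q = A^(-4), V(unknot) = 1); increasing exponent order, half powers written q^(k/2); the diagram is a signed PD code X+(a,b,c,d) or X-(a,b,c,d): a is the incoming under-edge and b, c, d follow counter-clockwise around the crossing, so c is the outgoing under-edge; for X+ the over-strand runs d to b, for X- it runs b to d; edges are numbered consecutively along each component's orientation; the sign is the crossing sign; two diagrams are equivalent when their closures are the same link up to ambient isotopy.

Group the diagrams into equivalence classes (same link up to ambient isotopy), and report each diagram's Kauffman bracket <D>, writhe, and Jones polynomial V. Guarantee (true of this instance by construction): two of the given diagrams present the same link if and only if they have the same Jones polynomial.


equivalence classes: {D1, D2, D3, D4}
D1 (bracket -A^-18 + A^-14 - A^-10 + 2A^-6 - A^-2 + A^2; 12 crossings at w = +2): V = q - q^2 + 2q^3 - q^4 + q^5 - q^6
V(D2) = q - q^2 + 2q^3 - q^4 + q^5 - q^6  (w +2, c 12, <D> = -A^-18 + A^-14 - A^-10 + 2A^-6 - A^-2 + A^2)
D3 (bracket -A^-18 + A^-14 - A^-10 + 2A^-6 - A^-2 + A^2; 12 crossings at w = +2): V = q - q^2 + 2q^3 - q^4 + q^5 - q^6
D4 (bracket -A^-18 + A^-14 - A^-10 + 2A^-6 - A^-2 + A^2; 10 crossings at w = +2): V = q - q^2 + 2q^3 - q^4 + q^5 - q^6
observation: all 4 diagrams share one V(q), hence one class


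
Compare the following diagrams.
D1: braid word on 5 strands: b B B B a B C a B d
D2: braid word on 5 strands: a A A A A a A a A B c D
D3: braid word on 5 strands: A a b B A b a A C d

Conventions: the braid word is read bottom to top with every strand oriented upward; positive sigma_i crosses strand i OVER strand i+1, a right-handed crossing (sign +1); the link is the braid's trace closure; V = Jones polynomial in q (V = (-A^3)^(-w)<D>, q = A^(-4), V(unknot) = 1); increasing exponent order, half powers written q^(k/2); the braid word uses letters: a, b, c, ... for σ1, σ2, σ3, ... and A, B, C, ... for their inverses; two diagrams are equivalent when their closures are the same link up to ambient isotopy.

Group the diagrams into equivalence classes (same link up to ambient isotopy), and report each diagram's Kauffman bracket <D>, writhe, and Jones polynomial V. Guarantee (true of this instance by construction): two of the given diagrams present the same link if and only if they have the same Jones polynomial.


classes: {D1} | {D2} | {D3}
V(D1) = q^-5 - 2q^-4 + 2q^-3 - 2q^-2 + 2q^-1 - 1 + q  [10 crossings, <D> = A^-10 - A^-6 + 2A^-2 - 2A^2 + 2A^6 - 2A^10 + A^14, w = -2]
V(D2) = -q^-4 + q^-3 + q^-1  (w -4, c 12, <D> = A^-8 + 1 - A^4)
D3 (bracket 1; 10 crossings at w = 0): V = 1
note: 3 values of V(q) split the 3 diagrams


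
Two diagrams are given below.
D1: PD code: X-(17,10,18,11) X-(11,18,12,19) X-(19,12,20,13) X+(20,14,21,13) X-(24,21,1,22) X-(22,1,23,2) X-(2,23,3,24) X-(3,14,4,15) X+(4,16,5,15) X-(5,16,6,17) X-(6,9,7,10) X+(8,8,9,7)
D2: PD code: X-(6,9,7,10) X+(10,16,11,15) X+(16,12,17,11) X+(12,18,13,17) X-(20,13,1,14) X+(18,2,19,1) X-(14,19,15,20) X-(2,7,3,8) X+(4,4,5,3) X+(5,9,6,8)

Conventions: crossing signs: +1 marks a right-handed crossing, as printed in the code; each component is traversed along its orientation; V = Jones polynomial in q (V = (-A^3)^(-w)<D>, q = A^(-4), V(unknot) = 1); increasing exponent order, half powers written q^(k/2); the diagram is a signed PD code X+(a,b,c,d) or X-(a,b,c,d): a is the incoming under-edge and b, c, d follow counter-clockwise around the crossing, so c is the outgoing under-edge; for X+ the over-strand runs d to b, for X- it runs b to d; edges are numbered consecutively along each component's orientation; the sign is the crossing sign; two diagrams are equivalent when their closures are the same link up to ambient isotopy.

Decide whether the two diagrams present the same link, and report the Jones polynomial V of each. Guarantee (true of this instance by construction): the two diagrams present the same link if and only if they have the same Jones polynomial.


equivalent: no
D1 (bracket A^-10 + 2A^-2 - 2A^2 + A^6 - 2A^10 + A^14; 12 crossings at w = -6): V = q^-8 - 2q^-7 + q^-6 - 2q^-5 + 2q^-4 + q^-2
V(D2) = q^-1 - 1 + 2q - 2q^2 + 2q^3 - 2q^4 + q^5  [10 crossings, <D> = A^-14 - 2A^-10 + 2A^-6 - 2A^-2 + 2A^2 - A^6 + A^10, w = +2]
observation: V(q) takes 2 values over 2 diagrams, fixing the grouping


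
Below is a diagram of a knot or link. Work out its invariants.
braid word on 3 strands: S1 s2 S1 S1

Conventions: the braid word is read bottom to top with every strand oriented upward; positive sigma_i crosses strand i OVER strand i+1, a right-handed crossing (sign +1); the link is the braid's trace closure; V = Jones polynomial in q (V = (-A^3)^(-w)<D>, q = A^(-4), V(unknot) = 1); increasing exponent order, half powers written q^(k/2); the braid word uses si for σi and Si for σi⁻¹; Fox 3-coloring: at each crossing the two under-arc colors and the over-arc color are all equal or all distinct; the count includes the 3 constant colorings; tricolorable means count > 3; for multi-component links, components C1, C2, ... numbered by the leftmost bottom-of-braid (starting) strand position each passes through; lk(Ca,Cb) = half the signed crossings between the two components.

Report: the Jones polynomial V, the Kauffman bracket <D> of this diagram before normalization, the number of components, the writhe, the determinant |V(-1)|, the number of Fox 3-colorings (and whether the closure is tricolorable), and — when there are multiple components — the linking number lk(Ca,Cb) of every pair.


V(q) = -q^-4 + q^-3 + q^-1
bracket: A^-2 + A^6 - A^10, w = -2
1 component, writhe -2, over 4 crossings
det 3, colorings 9 of 3^4 — tricolorable
observation: the span of V is 3, forcing >= 3 crossings in any diagram


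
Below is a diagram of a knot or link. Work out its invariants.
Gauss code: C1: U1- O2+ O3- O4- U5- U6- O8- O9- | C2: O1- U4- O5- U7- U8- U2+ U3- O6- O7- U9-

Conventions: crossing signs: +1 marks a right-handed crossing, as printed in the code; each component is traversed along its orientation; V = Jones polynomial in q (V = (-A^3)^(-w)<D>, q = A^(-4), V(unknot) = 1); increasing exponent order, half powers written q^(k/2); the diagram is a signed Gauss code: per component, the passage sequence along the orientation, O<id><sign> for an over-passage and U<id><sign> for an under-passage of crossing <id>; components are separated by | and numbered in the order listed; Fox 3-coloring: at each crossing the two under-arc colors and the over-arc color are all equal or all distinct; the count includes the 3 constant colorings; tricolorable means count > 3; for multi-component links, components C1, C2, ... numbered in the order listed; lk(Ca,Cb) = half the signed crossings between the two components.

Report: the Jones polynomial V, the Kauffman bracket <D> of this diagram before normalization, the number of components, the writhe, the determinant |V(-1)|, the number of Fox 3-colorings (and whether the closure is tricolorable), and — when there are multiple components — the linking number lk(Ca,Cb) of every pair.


V(q) = -q^(-17/2) + q^(-15/2) - q^(-13/2) + q^(-11/2) - q^(-9/2) - q^(-5/2)
bracket: A^-11 + A^-3 - A + A^5 - A^9 + A^13, w = -7
2 components, writhe -7, over 9 crossings
lk(C1,C2) = -3
det 6, colorings 9 of 3^9 — tricolorable
observation: |V(-1)| = 6: so tricolorable, since 3 divides 6


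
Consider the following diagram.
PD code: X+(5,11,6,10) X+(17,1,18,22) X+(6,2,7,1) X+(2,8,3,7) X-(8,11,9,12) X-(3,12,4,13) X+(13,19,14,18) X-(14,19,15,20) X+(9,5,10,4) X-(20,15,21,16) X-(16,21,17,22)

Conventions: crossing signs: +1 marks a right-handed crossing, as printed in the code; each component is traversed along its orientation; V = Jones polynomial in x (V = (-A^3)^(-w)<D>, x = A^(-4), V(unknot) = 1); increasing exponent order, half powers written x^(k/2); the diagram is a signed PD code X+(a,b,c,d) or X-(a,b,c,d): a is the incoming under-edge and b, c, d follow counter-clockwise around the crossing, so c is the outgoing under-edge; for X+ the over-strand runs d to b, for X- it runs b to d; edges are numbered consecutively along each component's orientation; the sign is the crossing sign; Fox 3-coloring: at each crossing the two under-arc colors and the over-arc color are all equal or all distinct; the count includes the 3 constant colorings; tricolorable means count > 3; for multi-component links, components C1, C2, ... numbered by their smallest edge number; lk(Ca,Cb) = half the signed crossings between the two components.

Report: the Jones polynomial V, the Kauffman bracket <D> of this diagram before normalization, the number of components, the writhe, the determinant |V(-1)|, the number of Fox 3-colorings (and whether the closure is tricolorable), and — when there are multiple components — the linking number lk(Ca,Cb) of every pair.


Jones polynomial: V(x) = x + x^3 - x^4
<D> = A^-13 - A^-9 - A^-1; writhe +1
components 1, writhe +1 (11 crossings)
3-colorings: 9 of 3^11, det 3 — tricolorable
note: the span of V is 3, forcing >= 3 crossings in any diagram


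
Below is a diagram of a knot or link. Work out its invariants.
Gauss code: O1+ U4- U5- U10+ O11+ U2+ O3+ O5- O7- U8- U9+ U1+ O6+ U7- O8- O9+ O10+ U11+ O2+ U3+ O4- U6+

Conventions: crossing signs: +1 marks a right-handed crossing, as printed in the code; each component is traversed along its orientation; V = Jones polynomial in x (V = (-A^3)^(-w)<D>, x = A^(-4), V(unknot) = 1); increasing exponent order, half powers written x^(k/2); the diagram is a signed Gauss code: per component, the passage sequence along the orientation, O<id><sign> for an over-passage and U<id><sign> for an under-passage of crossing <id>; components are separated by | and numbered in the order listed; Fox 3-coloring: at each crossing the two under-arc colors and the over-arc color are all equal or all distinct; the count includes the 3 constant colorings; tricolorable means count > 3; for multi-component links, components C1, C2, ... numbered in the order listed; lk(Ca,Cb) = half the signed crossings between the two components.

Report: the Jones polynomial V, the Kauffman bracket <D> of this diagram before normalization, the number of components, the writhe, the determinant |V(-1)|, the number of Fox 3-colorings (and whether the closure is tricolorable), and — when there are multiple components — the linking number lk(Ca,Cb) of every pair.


V(x) = x - x^2 + 2x^3 - x^4 + x^5 - x^6
bracket: A^-15 - A^-11 + A^-7 - 2A^-3 + A - A^5, w = +3
1 component, writhe +3, over 11 crossings
det 7, colorings 3 of 3^11 — not tricolorable
observation: det 7 = |V(-1)|; not divisible by 3, so not tricolorable


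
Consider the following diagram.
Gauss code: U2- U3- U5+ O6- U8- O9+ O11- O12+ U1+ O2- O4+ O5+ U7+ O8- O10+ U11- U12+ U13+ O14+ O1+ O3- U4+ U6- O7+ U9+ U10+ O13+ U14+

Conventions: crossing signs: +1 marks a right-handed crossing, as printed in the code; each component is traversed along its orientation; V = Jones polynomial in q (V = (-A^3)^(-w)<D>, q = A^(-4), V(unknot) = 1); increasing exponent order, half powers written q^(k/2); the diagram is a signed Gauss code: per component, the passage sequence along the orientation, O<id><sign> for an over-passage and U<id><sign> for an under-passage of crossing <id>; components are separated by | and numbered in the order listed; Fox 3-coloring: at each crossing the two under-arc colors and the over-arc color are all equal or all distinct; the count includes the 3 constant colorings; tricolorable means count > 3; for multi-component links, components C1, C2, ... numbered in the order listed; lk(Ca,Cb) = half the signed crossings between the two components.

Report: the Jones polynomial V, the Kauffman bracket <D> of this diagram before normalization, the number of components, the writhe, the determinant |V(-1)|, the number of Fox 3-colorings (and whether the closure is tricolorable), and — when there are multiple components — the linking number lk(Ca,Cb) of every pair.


V = -1 + 4q - 5q^2 + 7q^3 - 7q^4 + 6q^5 - 5q^6 + 3q^7 - q^8
<D> = -A^-20 + 3A^-16 - 5A^-12 + 6A^-8 - 7A^-4 + 7 - 5A^4 + 4A^8 - A^12 (w = +4)
1 component over 14 crossings, w = +4
9 Fox colorings among 3^14, |V(-1)| = 39: tricolorable
why: w = +4 shifts under R1 moves; the (-A^3)^(-4) factor cancels that in V


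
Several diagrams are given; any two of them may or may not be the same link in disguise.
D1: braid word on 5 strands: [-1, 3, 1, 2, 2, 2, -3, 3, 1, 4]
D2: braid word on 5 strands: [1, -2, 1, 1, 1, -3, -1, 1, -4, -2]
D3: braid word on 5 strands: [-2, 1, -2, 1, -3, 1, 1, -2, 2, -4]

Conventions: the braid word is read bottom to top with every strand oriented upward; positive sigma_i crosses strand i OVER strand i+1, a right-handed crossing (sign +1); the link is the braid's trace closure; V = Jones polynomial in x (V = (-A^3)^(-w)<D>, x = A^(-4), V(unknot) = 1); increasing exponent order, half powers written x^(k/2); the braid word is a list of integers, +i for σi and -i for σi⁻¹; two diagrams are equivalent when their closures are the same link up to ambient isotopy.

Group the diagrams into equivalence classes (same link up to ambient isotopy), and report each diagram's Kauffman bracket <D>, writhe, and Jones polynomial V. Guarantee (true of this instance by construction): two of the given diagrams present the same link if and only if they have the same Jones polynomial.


grouping into links: {D1} | {D2, D3}
V(D1) = x + x^3 - x^4  (w +6, c 10, <D> = -A^2 + A^6 + A^14)
D2 (bracket A^-20 - 2A^-16 + 2A^-12 - 2A^-8 + 2A^-4 - 1 + A^4; 10 crossings at w = 0): V = x^-1 - 1 + 2x - 2x^2 + 2x^3 - 2x^4 + x^5
D3 (bracket A^-20 - 2A^-16 + 2A^-12 - 2A^-8 + 2A^-4 - 1 + A^4; 10 crossings at w = 0): V = x^-1 - 1 + 2x - 2x^2 + 2x^3 - 2x^4 + x^5
why: comparing 3 Jones polynomials yields 2 groups


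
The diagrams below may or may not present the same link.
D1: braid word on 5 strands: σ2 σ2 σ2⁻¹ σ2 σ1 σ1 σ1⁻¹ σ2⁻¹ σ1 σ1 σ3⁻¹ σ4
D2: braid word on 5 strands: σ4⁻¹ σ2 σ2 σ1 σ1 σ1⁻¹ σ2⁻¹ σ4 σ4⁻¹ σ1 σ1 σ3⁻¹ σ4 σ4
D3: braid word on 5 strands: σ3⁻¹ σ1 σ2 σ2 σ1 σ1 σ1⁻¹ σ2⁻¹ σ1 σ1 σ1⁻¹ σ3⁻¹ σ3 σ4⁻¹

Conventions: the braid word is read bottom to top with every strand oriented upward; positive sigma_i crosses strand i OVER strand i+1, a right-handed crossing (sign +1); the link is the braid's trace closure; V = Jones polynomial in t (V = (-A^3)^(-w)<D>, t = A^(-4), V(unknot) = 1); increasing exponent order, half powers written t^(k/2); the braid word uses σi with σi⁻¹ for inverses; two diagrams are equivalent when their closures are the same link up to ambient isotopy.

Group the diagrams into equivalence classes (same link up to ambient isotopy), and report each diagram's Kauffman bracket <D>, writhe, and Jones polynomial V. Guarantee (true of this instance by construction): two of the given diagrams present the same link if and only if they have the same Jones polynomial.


grouping into links: {D1, D2, D3}
V(D1) = t - t^2 + 2t^3 - t^4 + t^5 - t^6  (w +4, c 12, <D> = -A^-12 + A^-8 - A^-4 + 2 - A^4 + A^8)
D2 (bracket -A^-12 + A^-8 - A^-4 + 2 - A^4 + A^8; 14 crossings at w = +4): V = t - t^2 + 2t^3 - t^4 + t^5 - t^6
V(D3) = t - t^2 + 2t^3 - t^4 + t^5 - t^6  [14 crossings, <D> = -A^-18 + A^-14 - A^-10 + 2A^-6 - A^-2 + A^2, w = +2]
why: one V(t) for all 3 diagrams — one class (guaranteed)
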